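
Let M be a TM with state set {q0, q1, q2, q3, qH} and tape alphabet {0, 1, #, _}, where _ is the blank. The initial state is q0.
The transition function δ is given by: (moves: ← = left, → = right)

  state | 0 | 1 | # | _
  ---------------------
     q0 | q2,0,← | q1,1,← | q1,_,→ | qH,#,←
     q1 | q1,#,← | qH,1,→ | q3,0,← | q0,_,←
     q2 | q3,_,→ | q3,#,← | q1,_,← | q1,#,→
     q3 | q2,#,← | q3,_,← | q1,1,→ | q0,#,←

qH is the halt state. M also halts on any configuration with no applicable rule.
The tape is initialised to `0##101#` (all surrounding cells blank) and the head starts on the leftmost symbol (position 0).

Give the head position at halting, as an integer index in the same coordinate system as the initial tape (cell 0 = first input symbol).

-4

q0 | ____[0]##101#   read 0 → write 0, move ←, go to q2
q2 | ___[_]0##101#   read _ → write #, move →, go to q1
q1 | ___#[0]##101#   read 0 → write #, move ←, go to q1
q1 | ___[#]###101#   read # → write 0, move ←, go to q3
q3 | __[_]0###101#   read _ → write #, move ←, go to q0
q0 | _[_]#0###101#   read _ → write #, move ←, go to qH
qH | [_]##0###101#
At halt the head is at cell -4.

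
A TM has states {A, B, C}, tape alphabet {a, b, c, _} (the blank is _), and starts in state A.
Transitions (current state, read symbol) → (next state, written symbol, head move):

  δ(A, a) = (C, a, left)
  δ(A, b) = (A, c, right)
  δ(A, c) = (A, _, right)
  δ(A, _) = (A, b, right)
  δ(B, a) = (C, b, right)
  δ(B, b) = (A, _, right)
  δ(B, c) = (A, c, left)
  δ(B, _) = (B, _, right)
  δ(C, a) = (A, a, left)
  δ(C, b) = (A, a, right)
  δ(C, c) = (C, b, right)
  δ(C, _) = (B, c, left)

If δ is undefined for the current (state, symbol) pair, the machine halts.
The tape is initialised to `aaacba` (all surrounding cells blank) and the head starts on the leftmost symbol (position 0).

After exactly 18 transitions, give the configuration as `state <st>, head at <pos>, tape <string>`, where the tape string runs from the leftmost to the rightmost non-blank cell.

state B, head at -2, tape bcaaacba

A | __[a]aacba   read a → write a, move left, go to C
C | _[_]aaacba   read _ → write c, move left, go to B
B | [_]caaacba   read _ → write _, move right, go to B
B | _[c]aaacba   read c → write c, move left, go to A
A | [_]caaacba   read _ → write b, move right, go to A
A | b[c]aaacba   read c → write _, move right, go to A
A | b_[a]aacba   read a → write a, move left, go to C
C | b[_]aaacba   read _ → write c, move left, go to B
B | [b]caaacba   read b → write _, move right, go to A
A | _[c]aaacba   read c → write _, move right, go to A
A | __[a]aacba   read a → write a, move left, go to C
C | _[_]aaacba   read _ → write c, move left, go to B
B | [_]caaacba   read _ → write _, move right, go to B
B | _[c]aaacba   read c → write c, move left, go to A
A | [_]caaacba   read _ → write b, move right, go to A
A | b[c]aaacba   read c → write _, move right, go to A
A | b_[a]aacba   read a → write a, move left, go to C
C | b[_]aaacba   read _ → write c, move left, go to B
B | [b]caaacba
After 18 steps: state B, head at -2, tape bcaaacba.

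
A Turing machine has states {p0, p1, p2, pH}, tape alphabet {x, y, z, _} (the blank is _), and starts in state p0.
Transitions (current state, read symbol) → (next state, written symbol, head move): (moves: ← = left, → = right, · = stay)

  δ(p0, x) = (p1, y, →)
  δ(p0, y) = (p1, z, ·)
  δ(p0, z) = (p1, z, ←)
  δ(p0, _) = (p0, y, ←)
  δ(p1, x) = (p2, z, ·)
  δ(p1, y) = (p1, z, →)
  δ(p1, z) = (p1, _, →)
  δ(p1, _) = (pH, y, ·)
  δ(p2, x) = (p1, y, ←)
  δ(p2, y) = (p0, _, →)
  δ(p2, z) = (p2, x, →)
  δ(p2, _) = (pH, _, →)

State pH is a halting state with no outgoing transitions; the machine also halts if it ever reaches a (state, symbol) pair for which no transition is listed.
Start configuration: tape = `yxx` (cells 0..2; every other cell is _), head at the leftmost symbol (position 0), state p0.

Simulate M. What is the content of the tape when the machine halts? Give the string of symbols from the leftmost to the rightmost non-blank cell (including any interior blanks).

yzzy

p0 | [y]xx__   read y → write z, move ·, go to p1
p1 | [z]xx__   read z → write _, move →, go to p1
p1 | _[x]x__   read x → write z, move ·, go to p2
p2 | _[z]x__   read z → write x, move →, go to p2
p2 | _x[x]__   read x → write y, move ←, go to p1
p1 | _[x]y__   read x → write z, move ·, go to p2
p2 | _[z]y__   read z → write x, move →, go to p2
p2 | _x[y]__   read y → write _, move →, go to p0
p0 | _x_[_]_   read _ → write y, move ←, go to p0
p0 | _x[_]y_   read _ → write y, move ←, go to p0
p0 | _[x]yy_   read x → write y, move →, go to p1
p1 | _y[y]y_   read y → write z, move →, go to p1
p1 | _yz[y]_   read y → write z, move →, go to p1
p1 | _yzz[_]   read _ → write y, move ·, go to pH
pH | _yzz[y]
The non-blank tape span at halt is yzzy.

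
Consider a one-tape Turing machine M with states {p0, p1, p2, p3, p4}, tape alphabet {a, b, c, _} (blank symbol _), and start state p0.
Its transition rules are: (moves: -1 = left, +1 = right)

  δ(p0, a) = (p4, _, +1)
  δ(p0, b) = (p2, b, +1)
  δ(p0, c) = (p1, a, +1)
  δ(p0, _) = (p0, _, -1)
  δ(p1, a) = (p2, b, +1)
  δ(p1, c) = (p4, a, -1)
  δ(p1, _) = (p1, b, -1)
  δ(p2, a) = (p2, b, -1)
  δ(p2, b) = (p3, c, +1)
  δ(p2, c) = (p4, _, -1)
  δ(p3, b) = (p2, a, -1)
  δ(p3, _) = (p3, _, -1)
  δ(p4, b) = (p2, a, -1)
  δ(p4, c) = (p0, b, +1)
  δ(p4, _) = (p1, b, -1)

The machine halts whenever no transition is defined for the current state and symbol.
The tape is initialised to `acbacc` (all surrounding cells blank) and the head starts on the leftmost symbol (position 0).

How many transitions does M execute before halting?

8

p0 | [a]cbacc   read a → write _, move +1, go to p4
p4 | _[c]bacc   read c → write b, move +1, go to p0
p0 | _b[b]acc   read b → write b, move +1, go to p2
p2 | _bb[a]cc   read a → write b, move -1, go to p2
p2 | _b[b]bcc   read b → write c, move +1, go to p3
p3 | _bc[b]cc   read b → write a, move -1, go to p2
p2 | _b[c]acc   read c → write _, move -1, go to p4
p4 | _[b]_acc   read b → write a, move -1, go to p2
p2 | [_]a_acc
M halts after 8 transitions.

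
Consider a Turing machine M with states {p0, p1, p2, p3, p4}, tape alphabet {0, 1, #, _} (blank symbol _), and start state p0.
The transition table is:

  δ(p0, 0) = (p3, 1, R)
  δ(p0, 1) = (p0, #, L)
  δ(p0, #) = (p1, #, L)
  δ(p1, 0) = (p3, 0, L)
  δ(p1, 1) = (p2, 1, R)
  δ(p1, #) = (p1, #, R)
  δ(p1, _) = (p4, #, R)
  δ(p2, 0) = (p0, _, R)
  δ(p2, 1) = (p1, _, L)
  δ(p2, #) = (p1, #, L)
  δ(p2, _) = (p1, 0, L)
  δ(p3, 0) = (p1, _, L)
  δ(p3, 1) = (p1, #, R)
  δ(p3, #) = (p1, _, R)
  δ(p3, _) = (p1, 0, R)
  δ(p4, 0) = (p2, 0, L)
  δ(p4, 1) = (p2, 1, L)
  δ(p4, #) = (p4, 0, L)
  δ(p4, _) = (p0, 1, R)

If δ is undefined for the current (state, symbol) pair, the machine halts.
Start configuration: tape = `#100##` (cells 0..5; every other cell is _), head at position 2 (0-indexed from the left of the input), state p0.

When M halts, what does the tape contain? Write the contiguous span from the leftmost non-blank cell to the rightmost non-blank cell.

##1_1_#1

state=p0 head=2 tape=#1[0]0##___   (p0,0)→(p3,1,R)
state=p3 head=3 tape=#11[0]##___   (p3,0)→(p1,_,L)
state=p1 head=2 tape=#1[1]_##___   (p1,1)→(p2,1,R)
state=p2 head=3 tape=#11[_]##___   (p2,_)→(p1,0,L)
state=p1 head=2 tape=#1[1]0##___   (p1,1)→(p2,1,R)
state=p2 head=3 tape=#11[0]##___   (p2,0)→(p0,_,R)
state=p0 head=4 tape=#11_[#]#___   (p0,#)→(p1,#,L)
state=p1 head=3 tape=#11[_]##___   (p1,_)→(p4,#,R)
state=p4 head=4 tape=#11#[#]#___   (p4,#)→(p4,0,L)
state=p4 head=3 tape=#11[#]0#___   (p4,#)→(p4,0,L)
state=p4 head=2 tape=#1[1]00#___   (p4,1)→(p2,1,L)
state=p2 head=1 tape=#[1]100#___   (p2,1)→(p1,_,L)
state=p1 head=0 tape=[#]_100#___   (p1,#)→(p1,#,R)
state=p1 head=1 tape=#[_]100#___   (p1,_)→(p4,#,R)
state=p4 head=2 tape=##[1]00#___   (p4,1)→(p2,1,L)
state=p2 head=1 tape=#[#]100#___   (p2,#)→(p1,#,L)
state=p1 head=0 tape=[#]#100#___   (p1,#)→(p1,#,R)
state=p1 head=1 tape=#[#]100#___   (p1,#)→(p1,#,R)
state=p1 head=2 tape=##[1]00#___   (p1,1)→(p2,1,R)
state=p2 head=3 tape=##1[0]0#___   (p2,0)→(p0,_,R)
state=p0 head=4 tape=##1_[0]#___   (p0,0)→(p3,1,R)
state=p3 head=5 tape=##1_1[#]___   (p3,#)→(p1,_,R)
state=p1 head=6 tape=##1_1_[_]__   (p1,_)→(p4,#,R)
state=p4 head=7 tape=##1_1_#[_]_   (p4,_)→(p0,1,R)
state=p0 head=8 tape=##1_1_#1[_]
The non-blank tape span at halt is ##1_1_#1.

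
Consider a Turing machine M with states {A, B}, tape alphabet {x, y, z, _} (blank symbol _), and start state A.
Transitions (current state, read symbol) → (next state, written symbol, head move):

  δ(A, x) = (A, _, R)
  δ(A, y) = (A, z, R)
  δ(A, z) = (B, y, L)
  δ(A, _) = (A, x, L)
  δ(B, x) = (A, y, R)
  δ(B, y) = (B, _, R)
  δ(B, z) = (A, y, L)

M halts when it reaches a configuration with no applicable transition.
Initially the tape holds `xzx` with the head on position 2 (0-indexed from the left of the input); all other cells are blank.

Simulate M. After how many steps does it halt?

29

state=A head=2 tape=xz[x]____   (A,x)→(A,_,R)
state=A head=3 tape=xz_[_]___   (A,_)→(A,x,L)
state=A head=2 tape=xz[_]x___   (A,_)→(A,x,L)
state=A head=1 tape=x[z]xx___   (A,z)→(B,y,L)
state=B head=0 tape=[x]yxx___   (B,x)→(A,y,R)
state=A head=1 tape=y[y]xx___   (A,y)→(A,z,R)
state=A head=2 tape=yz[x]x___   (A,x)→(A,_,R)
state=A head=3 tape=yz_[x]___   (A,x)→(A,_,R)
state=A head=4 tape=yz__[_]__   (A,_)→(A,x,L)
state=A head=3 tape=yz_[_]x__   (A,_)→(A,x,L)
state=A head=2 tape=yz[_]xx__   (A,_)→(A,x,L)
state=A head=1 tape=y[z]xxx__   (A,z)→(B,y,L)
state=B head=0 tape=[y]yxxx__   (B,y)→(B,_,R)
state=B head=1 tape=_[y]xxx__   (B,y)→(B,_,R)
state=B head=2 tape=__[x]xx__   (B,x)→(A,y,R)
state=A head=3 tape=__y[x]x__   (A,x)→(A,_,R)
state=A head=4 tape=__y_[x]__   (A,x)→(A,_,R)
state=A head=5 tape=__y__[_]_   (A,_)→(A,x,L)
state=A head=4 tape=__y_[_]x_   (A,_)→(A,x,L)
state=A head=3 tape=__y[_]xx_   (A,_)→(A,x,L)
state=A head=2 tape=__[y]xxx_   (A,y)→(A,z,R)
state=A head=3 tape=__z[x]xx_   (A,x)→(A,_,R)
state=A head=4 tape=__z_[x]x_   (A,x)→(A,_,R)
state=A head=5 tape=__z__[x]_   (A,x)→(A,_,R)
state=A head=6 tape=__z___[_]   (A,_)→(A,x,L)
state=A head=5 tape=__z__[_]x   (A,_)→(A,x,L)
state=A head=4 tape=__z_[_]xx   (A,_)→(A,x,L)
state=A head=3 tape=__z[_]xxx   (A,_)→(A,x,L)
state=A head=2 tape=__[z]xxxx   (A,z)→(B,y,L)
state=B head=1 tape=_[_]yxxxx
M halts after 29 transitions.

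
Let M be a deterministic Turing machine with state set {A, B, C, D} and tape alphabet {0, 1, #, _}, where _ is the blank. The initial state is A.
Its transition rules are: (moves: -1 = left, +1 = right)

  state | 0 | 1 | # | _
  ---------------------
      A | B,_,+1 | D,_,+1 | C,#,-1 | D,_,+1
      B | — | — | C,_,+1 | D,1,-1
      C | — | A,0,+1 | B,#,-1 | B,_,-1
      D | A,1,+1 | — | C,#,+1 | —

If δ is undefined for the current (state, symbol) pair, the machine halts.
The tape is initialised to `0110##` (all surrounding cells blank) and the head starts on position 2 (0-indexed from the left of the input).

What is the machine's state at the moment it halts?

state=A head=2 tape=01[1]0##   (A,1)→(D,_,+1)
state=D head=3 tape=01_[0]##   (D,0)→(A,1,+1)
state=A head=4 tape=01_1[#]#   (A,#)→(C,#,-1)
state=C head=3 tape=01_[1]##   (C,1)→(A,0,+1)
state=A head=4 tape=01_0[#]#   (A,#)→(C,#,-1)
state=C head=3 tape=01_[0]##
No transition is defined for (C, 0); M halts in state C.

C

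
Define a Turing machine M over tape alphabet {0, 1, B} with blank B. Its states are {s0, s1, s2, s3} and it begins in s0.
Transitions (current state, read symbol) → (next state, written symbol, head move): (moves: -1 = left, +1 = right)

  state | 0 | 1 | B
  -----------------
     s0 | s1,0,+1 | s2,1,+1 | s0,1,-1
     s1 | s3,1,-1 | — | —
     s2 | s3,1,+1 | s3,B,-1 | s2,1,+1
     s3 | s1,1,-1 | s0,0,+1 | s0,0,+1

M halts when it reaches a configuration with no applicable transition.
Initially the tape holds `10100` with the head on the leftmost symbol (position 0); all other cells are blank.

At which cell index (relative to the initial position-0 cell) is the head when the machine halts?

s0 | [1]0100   read 1 → write 1, move +1, go to s2
s2 | 1[0]100   read 0 → write 1, move +1, go to s3
s3 | 11[1]00   read 1 → write 0, move +1, go to s0
s0 | 110[0]0   read 0 → write 0, move +1, go to s1
s1 | 1100[0]   read 0 → write 1, move -1, go to s3
s3 | 110[0]1   read 0 → write 1, move -1, go to s1
s1 | 11[0]11   read 0 → write 1, move -1, go to s3
s3 | 1[1]111   read 1 → write 0, move +1, go to s0
s0 | 10[1]11   read 1 → write 1, move +1, go to s2
s2 | 101[1]1   read 1 → write B, move -1, go to s3
s3 | 10[1]B1   read 1 → write 0, move +1, go to s0
s0 | 100[B]1   read B → write 1, move -1, go to s0
s0 | 10[0]11   read 0 → write 0, move +1, go to s1
s1 | 100[1]1
At halt the head is at cell 3.

3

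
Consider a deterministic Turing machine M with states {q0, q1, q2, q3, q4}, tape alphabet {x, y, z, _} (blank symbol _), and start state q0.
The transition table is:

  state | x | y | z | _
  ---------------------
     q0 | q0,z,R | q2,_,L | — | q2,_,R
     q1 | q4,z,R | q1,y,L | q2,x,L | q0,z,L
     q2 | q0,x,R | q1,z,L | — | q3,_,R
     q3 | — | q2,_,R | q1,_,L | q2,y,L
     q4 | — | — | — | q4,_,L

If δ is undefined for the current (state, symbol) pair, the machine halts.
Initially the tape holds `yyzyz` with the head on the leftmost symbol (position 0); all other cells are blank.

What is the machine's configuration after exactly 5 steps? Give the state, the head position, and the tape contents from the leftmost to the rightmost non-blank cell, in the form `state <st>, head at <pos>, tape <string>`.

state q2, head at 1, tape yzyz

q0 | _[y]yzyz   read y → write _, move L, go to q2
q2 | [_]_yzyz   read _ → write _, move R, go to q3
q3 | _[_]yzyz   read _ → write y, move L, go to q2
q2 | [_]yyzyz   read _ → write _, move R, go to q3
q3 | _[y]yzyz   read y → write _, move R, go to q2
q2 | __[y]zyz
After 5 steps: state q2, head at 1, tape yzyz.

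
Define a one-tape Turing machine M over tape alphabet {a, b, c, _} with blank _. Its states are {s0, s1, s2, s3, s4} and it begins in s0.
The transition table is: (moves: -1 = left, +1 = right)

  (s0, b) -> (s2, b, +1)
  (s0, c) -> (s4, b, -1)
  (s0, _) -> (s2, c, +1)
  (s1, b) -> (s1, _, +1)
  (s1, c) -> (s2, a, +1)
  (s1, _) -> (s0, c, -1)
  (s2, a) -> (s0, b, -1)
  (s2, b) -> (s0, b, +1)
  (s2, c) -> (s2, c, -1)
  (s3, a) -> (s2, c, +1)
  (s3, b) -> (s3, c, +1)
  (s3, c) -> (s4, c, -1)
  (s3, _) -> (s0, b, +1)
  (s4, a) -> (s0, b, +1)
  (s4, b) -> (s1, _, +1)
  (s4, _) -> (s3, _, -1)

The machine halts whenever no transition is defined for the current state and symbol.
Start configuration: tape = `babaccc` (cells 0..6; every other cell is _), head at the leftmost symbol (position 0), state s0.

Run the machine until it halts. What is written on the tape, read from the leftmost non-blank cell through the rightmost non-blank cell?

state=s0 head=0 tape=[b]abaccc_   (s0,b)→(s2,b,+1)
state=s2 head=1 tape=b[a]baccc_   (s2,a)→(s0,b,-1)
state=s0 head=0 tape=[b]bbaccc_   (s0,b)→(s2,b,+1)
state=s2 head=1 tape=b[b]baccc_   (s2,b)→(s0,b,+1)
state=s0 head=2 tape=bb[b]accc_   (s0,b)→(s2,b,+1)
state=s2 head=3 tape=bbb[a]ccc_   (s2,a)→(s0,b,-1)
state=s0 head=2 tape=bb[b]bccc_   (s0,b)→(s2,b,+1)
state=s2 head=3 tape=bbb[b]ccc_   (s2,b)→(s0,b,+1)
state=s0 head=4 tape=bbbb[c]cc_   (s0,c)→(s4,b,-1)
state=s4 head=3 tape=bbb[b]bcc_   (s4,b)→(s1,_,+1)
state=s1 head=4 tape=bbb_[b]cc_   (s1,b)→(s1,_,+1)
state=s1 head=5 tape=bbb__[c]c_   (s1,c)→(s2,a,+1)
state=s2 head=6 tape=bbb__a[c]_   (s2,c)→(s2,c,-1)
state=s2 head=5 tape=bbb__[a]c_   (s2,a)→(s0,b,-1)
state=s0 head=4 tape=bbb_[_]bc_   (s0,_)→(s2,c,+1)
state=s2 head=5 tape=bbb_c[b]c_   (s2,b)→(s0,b,+1)
state=s0 head=6 tape=bbb_cb[c]_   (s0,c)→(s4,b,-1)
state=s4 head=5 tape=bbb_c[b]b_   (s4,b)→(s1,_,+1)
state=s1 head=6 tape=bbb_c_[b]_   (s1,b)→(s1,_,+1)
state=s1 head=7 tape=bbb_c__[_]   (s1,_)→(s0,c,-1)
state=s0 head=6 tape=bbb_c_[_]c   (s0,_)→(s2,c,+1)
state=s2 head=7 tape=bbb_c_c[c]   (s2,c)→(s2,c,-1)
state=s2 head=6 tape=bbb_c_[c]c   (s2,c)→(s2,c,-1)
state=s2 head=5 tape=bbb_c[_]cc
The non-blank tape span at halt is bbb_c_cc.

bbb_c_cc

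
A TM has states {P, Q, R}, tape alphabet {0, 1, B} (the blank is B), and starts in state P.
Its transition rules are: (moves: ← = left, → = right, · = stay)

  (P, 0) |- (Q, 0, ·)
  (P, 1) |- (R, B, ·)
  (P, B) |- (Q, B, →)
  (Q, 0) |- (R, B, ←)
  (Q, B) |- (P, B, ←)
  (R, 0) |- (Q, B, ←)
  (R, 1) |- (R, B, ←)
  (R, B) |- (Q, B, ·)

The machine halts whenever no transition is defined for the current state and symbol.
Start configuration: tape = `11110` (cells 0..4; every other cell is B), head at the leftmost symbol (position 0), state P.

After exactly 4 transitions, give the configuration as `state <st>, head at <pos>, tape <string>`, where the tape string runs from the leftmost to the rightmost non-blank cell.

state Q, head at 0, tape 1110

state=P head=0 tape=B[1]1110   (P,1)→(R,B,·)
state=R head=0 tape=B[B]1110   (R,B)→(Q,B,·)
state=Q head=0 tape=B[B]1110   (Q,B)→(P,B,←)
state=P head=-1 tape=[B]B1110   (P,B)→(Q,B,→)
state=Q head=0 tape=B[B]1110
After 4 steps: state Q, head at 0, tape 1110.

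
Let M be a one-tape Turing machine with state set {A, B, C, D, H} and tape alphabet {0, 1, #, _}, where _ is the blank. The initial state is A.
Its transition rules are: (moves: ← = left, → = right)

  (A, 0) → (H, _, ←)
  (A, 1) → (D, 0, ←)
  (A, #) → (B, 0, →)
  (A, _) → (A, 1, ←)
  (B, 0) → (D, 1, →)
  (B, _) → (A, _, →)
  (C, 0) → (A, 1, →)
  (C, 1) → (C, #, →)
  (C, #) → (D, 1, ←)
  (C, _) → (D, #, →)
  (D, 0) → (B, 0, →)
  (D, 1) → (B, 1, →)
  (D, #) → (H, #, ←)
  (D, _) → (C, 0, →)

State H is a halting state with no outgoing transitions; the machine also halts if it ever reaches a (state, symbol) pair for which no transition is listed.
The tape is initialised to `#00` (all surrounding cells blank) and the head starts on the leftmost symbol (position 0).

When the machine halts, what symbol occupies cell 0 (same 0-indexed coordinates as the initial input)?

A | [#]00__   read # → write 0, move →, go to B
B | 0[0]0__   read 0 → write 1, move →, go to D
D | 01[0]__   read 0 → write 0, move →, go to B
B | 010[_]_   read _ → write _, move →, go to A
A | 010_[_]   read _ → write 1, move ←, go to A
A | 010[_]1   read _ → write 1, move ←, go to A
A | 01[0]11   read 0 → write _, move ←, go to H
H | 0[1]_11
Cell 0 holds 0 when M halts.

0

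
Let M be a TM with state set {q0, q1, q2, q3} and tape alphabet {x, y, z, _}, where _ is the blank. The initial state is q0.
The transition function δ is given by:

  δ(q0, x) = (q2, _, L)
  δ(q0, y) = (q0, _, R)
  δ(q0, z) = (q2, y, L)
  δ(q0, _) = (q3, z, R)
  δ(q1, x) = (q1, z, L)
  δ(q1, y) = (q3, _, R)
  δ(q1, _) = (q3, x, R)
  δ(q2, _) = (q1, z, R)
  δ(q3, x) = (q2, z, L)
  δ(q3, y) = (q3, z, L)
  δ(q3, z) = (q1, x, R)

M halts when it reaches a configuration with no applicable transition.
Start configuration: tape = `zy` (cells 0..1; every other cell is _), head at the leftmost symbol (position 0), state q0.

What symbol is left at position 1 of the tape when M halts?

state=q0 head=0 tape=_[z]y   (q0,z)→(q2,y,L)
state=q2 head=-1 tape=[_]yy   (q2,_)→(q1,z,R)
state=q1 head=0 tape=z[y]y   (q1,y)→(q3,_,R)
state=q3 head=1 tape=z_[y]   (q3,y)→(q3,z,L)
state=q3 head=0 tape=z[_]z
Cell 1 holds z when M halts.

z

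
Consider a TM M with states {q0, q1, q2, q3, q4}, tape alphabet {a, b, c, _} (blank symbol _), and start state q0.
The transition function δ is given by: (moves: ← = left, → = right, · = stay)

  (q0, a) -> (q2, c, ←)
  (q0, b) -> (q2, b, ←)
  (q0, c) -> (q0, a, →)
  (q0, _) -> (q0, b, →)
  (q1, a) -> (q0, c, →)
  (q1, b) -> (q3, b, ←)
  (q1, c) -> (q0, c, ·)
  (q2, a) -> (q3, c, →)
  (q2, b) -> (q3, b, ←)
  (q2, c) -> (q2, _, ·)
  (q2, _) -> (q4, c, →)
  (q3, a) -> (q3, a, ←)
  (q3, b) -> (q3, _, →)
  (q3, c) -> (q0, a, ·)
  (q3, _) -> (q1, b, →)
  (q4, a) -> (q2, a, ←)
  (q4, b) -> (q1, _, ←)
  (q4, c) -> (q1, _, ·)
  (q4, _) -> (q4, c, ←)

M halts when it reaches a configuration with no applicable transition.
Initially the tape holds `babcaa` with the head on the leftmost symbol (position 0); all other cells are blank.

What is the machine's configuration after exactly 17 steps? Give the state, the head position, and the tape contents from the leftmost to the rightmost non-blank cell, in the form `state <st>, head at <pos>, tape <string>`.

state=q0 head=0 tape=__[b]abcaa   (q0,b)→(q2,b,←)
state=q2 head=-1 tape=_[_]babcaa   (q2,_)→(q4,c,→)
state=q4 head=0 tape=_c[b]abcaa   (q4,b)→(q1,_,←)
state=q1 head=-1 tape=_[c]_abcaa   (q1,c)→(q0,c,·)
state=q0 head=-1 tape=_[c]_abcaa   (q0,c)→(q0,a,→)
state=q0 head=0 tape=_a[_]abcaa   (q0,_)→(q0,b,→)
state=q0 head=1 tape=_ab[a]bcaa   (q0,a)→(q2,c,←)
state=q2 head=0 tape=_a[b]cbcaa   (q2,b)→(q3,b,←)
state=q3 head=-1 tape=_[a]bcbcaa   (q3,a)→(q3,a,←)
state=q3 head=-2 tape=[_]abcbcaa   (q3,_)→(q1,b,→)
state=q1 head=-1 tape=b[a]bcbcaa   (q1,a)→(q0,c,→)
state=q0 head=0 tape=bc[b]cbcaa   (q0,b)→(q2,b,←)
state=q2 head=-1 tape=b[c]bcbcaa   (q2,c)→(q2,_,·)
state=q2 head=-1 tape=b[_]bcbcaa   (q2,_)→(q4,c,→)
state=q4 head=0 tape=bc[b]cbcaa   (q4,b)→(q1,_,←)
state=q1 head=-1 tape=b[c]_cbcaa   (q1,c)→(q0,c,·)
state=q0 head=-1 tape=b[c]_cbcaa   (q0,c)→(q0,a,→)
state=q0 head=0 tape=ba[_]cbcaa
After 17 steps: state q0, head at 0, tape ba_cbcaa.

state q0, head at 0, tape ba_cbcaa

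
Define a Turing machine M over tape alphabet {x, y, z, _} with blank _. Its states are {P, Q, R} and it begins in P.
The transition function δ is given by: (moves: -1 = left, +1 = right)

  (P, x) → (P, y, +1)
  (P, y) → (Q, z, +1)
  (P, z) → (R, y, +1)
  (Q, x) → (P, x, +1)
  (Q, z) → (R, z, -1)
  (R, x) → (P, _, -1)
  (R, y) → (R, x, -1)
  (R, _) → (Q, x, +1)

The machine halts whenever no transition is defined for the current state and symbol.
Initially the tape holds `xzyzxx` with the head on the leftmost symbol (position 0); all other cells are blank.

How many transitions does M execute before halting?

state=P head=0 tape=_[x]zyzxx   (P,x)→(P,y,+1)
state=P head=1 tape=_y[z]yzxx   (P,z)→(R,y,+1)
state=R head=2 tape=_yy[y]zxx   (R,y)→(R,x,-1)
state=R head=1 tape=_y[y]xzxx   (R,y)→(R,x,-1)
state=R head=0 tape=_[y]xxzxx   (R,y)→(R,x,-1)
state=R head=-1 tape=[_]xxxzxx   (R,_)→(Q,x,+1)
state=Q head=0 tape=x[x]xxzxx   (Q,x)→(P,x,+1)
state=P head=1 tape=xx[x]xzxx   (P,x)→(P,y,+1)
state=P head=2 tape=xxy[x]zxx   (P,x)→(P,y,+1)
state=P head=3 tape=xxyy[z]xx   (P,z)→(R,y,+1)
state=R head=4 tape=xxyyy[x]x   (R,x)→(P,_,-1)
state=P head=3 tape=xxyy[y]_x   (P,y)→(Q,z,+1)
state=Q head=4 tape=xxyyz[_]x
M halts after 12 transitions.

12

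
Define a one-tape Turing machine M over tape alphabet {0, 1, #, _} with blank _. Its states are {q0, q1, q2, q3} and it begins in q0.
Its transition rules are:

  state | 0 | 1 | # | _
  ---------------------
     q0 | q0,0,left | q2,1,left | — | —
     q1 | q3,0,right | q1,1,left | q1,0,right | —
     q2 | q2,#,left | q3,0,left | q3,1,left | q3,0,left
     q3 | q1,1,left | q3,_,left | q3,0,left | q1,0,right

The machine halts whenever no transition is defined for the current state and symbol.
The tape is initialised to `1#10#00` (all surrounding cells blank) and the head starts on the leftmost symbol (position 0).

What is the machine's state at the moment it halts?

q1

state=q0 head=0 tape=___[1]#10#00   (q0,1)→(q2,1,left)
state=q2 head=-1 tape=__[_]1#10#00   (q2,_)→(q3,0,left)
state=q3 head=-2 tape=_[_]01#10#00   (q3,_)→(q1,0,right)
state=q1 head=-1 tape=_0[0]1#10#00   (q1,0)→(q3,0,right)
state=q3 head=0 tape=_00[1]#10#00   (q3,1)→(q3,_,left)
state=q3 head=-1 tape=_0[0]_#10#00   (q3,0)→(q1,1,left)
state=q1 head=-2 tape=_[0]1_#10#00   (q1,0)→(q3,0,right)
state=q3 head=-1 tape=_0[1]_#10#00   (q3,1)→(q3,_,left)
state=q3 head=-2 tape=_[0]__#10#00   (q3,0)→(q1,1,left)
state=q1 head=-3 tape=[_]1__#10#00
No transition is defined for (q1, _); M halts in state q1.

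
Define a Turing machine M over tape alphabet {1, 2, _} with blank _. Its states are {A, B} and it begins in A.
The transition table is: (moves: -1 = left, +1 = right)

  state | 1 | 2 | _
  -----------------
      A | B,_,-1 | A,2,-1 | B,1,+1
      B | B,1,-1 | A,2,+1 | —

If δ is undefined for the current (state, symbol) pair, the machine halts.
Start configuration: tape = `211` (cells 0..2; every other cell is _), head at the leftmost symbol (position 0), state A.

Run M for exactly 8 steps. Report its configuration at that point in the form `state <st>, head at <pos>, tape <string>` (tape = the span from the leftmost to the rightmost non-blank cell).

state=A head=0 tape=_[2]11   (A,2)→(A,2,-1)
state=A head=-1 tape=[_]211   (A,_)→(B,1,+1)
state=B head=0 tape=1[2]11   (B,2)→(A,2,+1)
state=A head=1 tape=12[1]1   (A,1)→(B,_,-1)
state=B head=0 tape=1[2]_1   (B,2)→(A,2,+1)
state=A head=1 tape=12[_]1   (A,_)→(B,1,+1)
state=B head=2 tape=121[1]   (B,1)→(B,1,-1)
state=B head=1 tape=12[1]1   (B,1)→(B,1,-1)
state=B head=0 tape=1[2]11
After 8 steps: state B, head at 0, tape 1211.

state B, head at 0, tape 1211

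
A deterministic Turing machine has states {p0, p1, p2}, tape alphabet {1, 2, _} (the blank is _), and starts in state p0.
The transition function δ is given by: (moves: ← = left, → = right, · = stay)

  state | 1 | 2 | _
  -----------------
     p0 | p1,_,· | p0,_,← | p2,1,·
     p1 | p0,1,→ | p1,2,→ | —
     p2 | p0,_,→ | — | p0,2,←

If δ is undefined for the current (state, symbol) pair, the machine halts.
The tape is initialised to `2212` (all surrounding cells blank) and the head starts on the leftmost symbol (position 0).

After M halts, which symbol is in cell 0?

p0 | _[2]212   read 2 → write _, move ←, go to p0
p0 | [_]_212   read _ → write 1, move ·, go to p2
p2 | [1]_212   read 1 → write _, move →, go to p0
p0 | _[_]212   read _ → write 1, move ·, go to p2
p2 | _[1]212   read 1 → write _, move →, go to p0
p0 | __[2]12   read 2 → write _, move ←, go to p0
p0 | _[_]_12   read _ → write 1, move ·, go to p2
p2 | _[1]_12   read 1 → write _, move →, go to p0
p0 | __[_]12   read _ → write 1, move ·, go to p2
p2 | __[1]12   read 1 → write _, move →, go to p0
p0 | ___[1]2   read 1 → write _, move ·, go to p1
p1 | ___[_]2
Cell 0 holds _ when M halts.

_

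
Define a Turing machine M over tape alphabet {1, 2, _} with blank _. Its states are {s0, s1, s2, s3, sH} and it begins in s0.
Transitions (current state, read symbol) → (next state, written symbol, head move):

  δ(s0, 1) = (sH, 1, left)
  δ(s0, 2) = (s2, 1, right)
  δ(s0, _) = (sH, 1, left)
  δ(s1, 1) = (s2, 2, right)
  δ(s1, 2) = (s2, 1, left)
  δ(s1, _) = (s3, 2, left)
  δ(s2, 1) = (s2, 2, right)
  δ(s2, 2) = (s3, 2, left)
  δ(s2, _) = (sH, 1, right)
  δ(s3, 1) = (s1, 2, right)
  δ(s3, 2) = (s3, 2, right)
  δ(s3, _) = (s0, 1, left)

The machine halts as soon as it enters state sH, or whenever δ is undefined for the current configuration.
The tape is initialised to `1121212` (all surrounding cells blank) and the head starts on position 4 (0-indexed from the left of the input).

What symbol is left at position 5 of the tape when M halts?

s0 | 1121[2]12___   read 2 → write 1, move right, go to s2
s2 | 11211[1]2___   read 1 → write 2, move right, go to s2
s2 | 112112[2]___   read 2 → write 2, move left, go to s3
s3 | 11211[2]2___   read 2 → write 2, move right, go to s3
s3 | 112112[2]___   read 2 → write 2, move right, go to s3
s3 | 1121122[_]__   read _ → write 1, move left, go to s0
s0 | 112112[2]1__   read 2 → write 1, move right, go to s2
s2 | 1121121[1]__   read 1 → write 2, move right, go to s2
s2 | 11211212[_]_   read _ → write 1, move right, go to sH
sH | 112112121[_]
Cell 5 holds 2 when M halts.

2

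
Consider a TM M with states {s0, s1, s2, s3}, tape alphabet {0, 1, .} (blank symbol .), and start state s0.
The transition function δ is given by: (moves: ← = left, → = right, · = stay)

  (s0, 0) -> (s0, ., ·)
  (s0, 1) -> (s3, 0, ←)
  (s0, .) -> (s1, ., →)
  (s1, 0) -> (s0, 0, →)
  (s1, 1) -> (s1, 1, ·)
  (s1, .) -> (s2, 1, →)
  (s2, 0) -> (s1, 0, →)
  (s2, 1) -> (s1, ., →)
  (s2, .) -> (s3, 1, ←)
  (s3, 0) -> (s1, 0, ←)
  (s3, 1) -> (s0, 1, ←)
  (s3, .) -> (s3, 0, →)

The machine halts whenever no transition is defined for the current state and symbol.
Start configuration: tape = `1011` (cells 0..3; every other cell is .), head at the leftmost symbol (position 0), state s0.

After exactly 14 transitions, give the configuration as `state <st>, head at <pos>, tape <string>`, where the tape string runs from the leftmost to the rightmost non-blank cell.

state s1, head at 1, tape 01000

s0 | .[1]011   read 1 → write 0, move ←, go to s3
s3 | [.]0011   read . → write 0, move →, go to s3
s3 | 0[0]011   read 0 → write 0, move ←, go to s1
s1 | [0]0011   read 0 → write 0, move →, go to s0
s0 | 0[0]011   read 0 → write ., move ·, go to s0
s0 | 0[.]011   read . → write ., move →, go to s1
s1 | 0.[0]11   read 0 → write 0, move →, go to s0
s0 | 0.0[1]1   read 1 → write 0, move ←, go to s3
s3 | 0.[0]01   read 0 → write 0, move ←, go to s1
s1 | 0[.]001   read . → write 1, move →, go to s2
s2 | 01[0]01   read 0 → write 0, move →, go to s1
s1 | 010[0]1   read 0 → write 0, move →, go to s0
s0 | 0100[1]   read 1 → write 0, move ←, go to s3
s3 | 010[0]0   read 0 → write 0, move ←, go to s1
s1 | 01[0]00
After 14 steps: state s1, head at 1, tape 01000.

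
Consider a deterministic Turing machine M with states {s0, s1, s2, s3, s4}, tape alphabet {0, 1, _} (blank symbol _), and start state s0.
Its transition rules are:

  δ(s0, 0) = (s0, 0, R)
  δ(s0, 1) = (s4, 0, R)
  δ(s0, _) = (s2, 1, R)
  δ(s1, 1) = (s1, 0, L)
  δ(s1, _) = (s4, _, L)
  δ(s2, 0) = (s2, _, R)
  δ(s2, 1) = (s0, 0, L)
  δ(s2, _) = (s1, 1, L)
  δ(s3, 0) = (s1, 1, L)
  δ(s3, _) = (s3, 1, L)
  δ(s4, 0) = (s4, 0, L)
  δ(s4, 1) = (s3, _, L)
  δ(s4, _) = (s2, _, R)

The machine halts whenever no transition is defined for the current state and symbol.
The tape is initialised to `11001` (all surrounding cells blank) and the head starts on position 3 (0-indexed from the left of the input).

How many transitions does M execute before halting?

state=s0 head=3 tape=110[0]1__   (s0,0)→(s0,0,R)
state=s0 head=4 tape=1100[1]__   (s0,1)→(s4,0,R)
state=s4 head=5 tape=11000[_]_   (s4,_)→(s2,_,R)
state=s2 head=6 tape=11000_[_]   (s2,_)→(s1,1,L)
state=s1 head=5 tape=11000[_]1   (s1,_)→(s4,_,L)
state=s4 head=4 tape=1100[0]_1   (s4,0)→(s4,0,L)
state=s4 head=3 tape=110[0]0_1   (s4,0)→(s4,0,L)
state=s4 head=2 tape=11[0]00_1   (s4,0)→(s4,0,L)
state=s4 head=1 tape=1[1]000_1   (s4,1)→(s3,_,L)
state=s3 head=0 tape=[1]_000_1
M halts after 9 transitions.

9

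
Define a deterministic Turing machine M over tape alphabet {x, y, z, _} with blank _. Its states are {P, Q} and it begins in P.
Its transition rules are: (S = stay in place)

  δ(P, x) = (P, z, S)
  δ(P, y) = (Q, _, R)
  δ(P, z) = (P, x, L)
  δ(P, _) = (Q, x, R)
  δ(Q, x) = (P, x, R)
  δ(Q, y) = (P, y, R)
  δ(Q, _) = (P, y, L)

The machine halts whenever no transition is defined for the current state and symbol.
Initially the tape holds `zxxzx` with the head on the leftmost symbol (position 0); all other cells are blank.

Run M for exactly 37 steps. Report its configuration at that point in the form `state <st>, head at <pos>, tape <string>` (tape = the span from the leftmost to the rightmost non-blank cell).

P | _____[z]xxzx   read z → write x, move L, go to P
P | ____[_]xxxzx   read _ → write x, move R, go to Q
Q | ____x[x]xxzx   read x → write x, move R, go to P
P | ____xx[x]xzx   read x → write z, move S, go to P
P | ____xx[z]xzx   read z → write x, move L, go to P
P | ____x[x]xxzx   read x → write z, move S, go to P
P | ____x[z]xxzx   read z → write x, move L, go to P
P | ____[x]xxxzx   read x → write z, move S, go to P
P | ____[z]xxxzx   read z → write x, move L, go to P
P | ___[_]xxxxzx   read _ → write x, move R, go to Q
Q | ___x[x]xxxzx   read x → write x, move R, go to P
P | ___xx[x]xxzx   read x → write z, move S, go to P
P | ___xx[z]xxzx   read z → write x, move L, go to P
P | ___x[x]xxxzx   read x → write z, move S, go to P
P | ___x[z]xxxzx   read z → write x, move L, go to P
P | ___[x]xxxxzx   read x → write z, move S, go to P
P | ___[z]xxxxzx   read z → write x, move L, go to P
P | __[_]xxxxxzx   read _ → write x, move R, go to Q
Q | __x[x]xxxxzx   read x → write x, move R, go to P
P | __xx[x]xxxzx   read x → write z, move S, go to P
P | __xx[z]xxxzx   read z → write x, move L, go to P
P | __x[x]xxxxzx   read x → write z, move S, go to P
P | __x[z]xxxxzx   read z → write x, move L, go to P
P | __[x]xxxxxzx   read x → write z, move S, go to P
P | __[z]xxxxxzx   read z → write x, move L, go to P
P | _[_]xxxxxxzx   read _ → write x, move R, go to Q
Q | _x[x]xxxxxzx   read x → write x, move R, go to P
P | _xx[x]xxxxzx   read x → write z, move S, go to P
P | _xx[z]xxxxzx   read z → write x, move L, go to P
P | _x[x]xxxxxzx   read x → write z, move S, go to P
P | _x[z]xxxxxzx   read z → write x, move L, go to P
P | _[x]xxxxxxzx   read x → write z, move S, go to P
P | _[z]xxxxxxzx   read z → write x, move L, go to P
P | [_]xxxxxxxzx   read _ → write x, move R, go to Q
Q | x[x]xxxxxxzx   read x → write x, move R, go to P
P | xx[x]xxxxxzx   read x → write z, move S, go to P
P | xx[z]xxxxxzx   read z → write x, move L, go to P
P | x[x]xxxxxxzx
After 37 steps: state P, head at -4, tape xxxxxxxxzx.

state P, head at -4, tape xxxxxxxxzx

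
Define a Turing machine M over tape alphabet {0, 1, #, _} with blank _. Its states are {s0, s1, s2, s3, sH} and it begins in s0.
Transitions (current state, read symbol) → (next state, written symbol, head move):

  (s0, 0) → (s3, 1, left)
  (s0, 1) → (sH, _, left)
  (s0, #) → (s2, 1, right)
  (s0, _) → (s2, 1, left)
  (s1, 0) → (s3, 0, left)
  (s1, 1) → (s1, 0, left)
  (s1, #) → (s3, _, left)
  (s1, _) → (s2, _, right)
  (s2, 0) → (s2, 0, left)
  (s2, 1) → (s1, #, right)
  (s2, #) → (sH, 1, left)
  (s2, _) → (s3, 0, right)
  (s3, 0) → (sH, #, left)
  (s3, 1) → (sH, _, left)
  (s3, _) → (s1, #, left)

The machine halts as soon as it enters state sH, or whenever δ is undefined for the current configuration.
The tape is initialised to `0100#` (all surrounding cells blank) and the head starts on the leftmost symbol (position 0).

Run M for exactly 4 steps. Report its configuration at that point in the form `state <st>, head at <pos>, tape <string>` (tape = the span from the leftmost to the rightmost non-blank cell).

s0 | __[0]100#   read 0 → write 1, move left, go to s3
s3 | _[_]1100#   read _ → write #, move left, go to s1
s1 | [_]#1100#   read _ → write _, move right, go to s2
s2 | _[#]1100#   read # → write 1, move left, go to sH
sH | [_]11100#
After 4 steps: state sH, head at -2, tape 11100#.

state sH, head at -2, tape 11100#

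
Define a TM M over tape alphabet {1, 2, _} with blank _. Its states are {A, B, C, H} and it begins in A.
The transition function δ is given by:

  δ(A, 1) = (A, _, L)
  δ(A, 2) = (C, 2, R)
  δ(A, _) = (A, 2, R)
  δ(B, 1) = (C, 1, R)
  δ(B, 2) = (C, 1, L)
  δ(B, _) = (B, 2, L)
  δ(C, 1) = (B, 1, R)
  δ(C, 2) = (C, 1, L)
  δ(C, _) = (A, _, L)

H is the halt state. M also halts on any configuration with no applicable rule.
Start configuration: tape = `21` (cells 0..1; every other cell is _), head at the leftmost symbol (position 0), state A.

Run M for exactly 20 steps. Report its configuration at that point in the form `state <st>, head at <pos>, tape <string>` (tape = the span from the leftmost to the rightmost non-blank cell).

state=A head=0 tape=[2]1__   (A,2)→(C,2,R)
state=C head=1 tape=2[1]__   (C,1)→(B,1,R)
state=B head=2 tape=21[_]_   (B,_)→(B,2,L)
state=B head=1 tape=2[1]2_   (B,1)→(C,1,R)
state=C head=2 tape=21[2]_   (C,2)→(C,1,L)
state=C head=1 tape=2[1]1_   (C,1)→(B,1,R)
state=B head=2 tape=21[1]_   (B,1)→(C,1,R)
state=C head=3 tape=211[_]   (C,_)→(A,_,L)
state=A head=2 tape=21[1]_   (A,1)→(A,_,L)
state=A head=1 tape=2[1]__   (A,1)→(A,_,L)
state=A head=0 tape=[2]___   (A,2)→(C,2,R)
state=C head=1 tape=2[_]__   (C,_)→(A,_,L)
state=A head=0 tape=[2]___   (A,2)→(C,2,R)
state=C head=1 tape=2[_]__   (C,_)→(A,_,L)
state=A head=0 tape=[2]___   (A,2)→(C,2,R)
state=C head=1 tape=2[_]__   (C,_)→(A,_,L)
state=A head=0 tape=[2]___   (A,2)→(C,2,R)
state=C head=1 tape=2[_]__   (C,_)→(A,_,L)
state=A head=0 tape=[2]___   (A,2)→(C,2,R)
state=C head=1 tape=2[_]__   (C,_)→(A,_,L)
state=A head=0 tape=[2]___
After 20 steps: state A, head at 0, tape 2.

state A, head at 0, tape 2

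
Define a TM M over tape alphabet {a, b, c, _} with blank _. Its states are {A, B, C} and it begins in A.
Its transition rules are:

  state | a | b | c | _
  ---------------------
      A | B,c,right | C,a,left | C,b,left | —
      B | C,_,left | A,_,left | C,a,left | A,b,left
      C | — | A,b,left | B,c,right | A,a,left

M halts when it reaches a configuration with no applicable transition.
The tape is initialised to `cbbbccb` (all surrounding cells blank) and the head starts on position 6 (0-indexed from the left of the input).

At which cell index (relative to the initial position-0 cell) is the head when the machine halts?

-2

A | __cbbbcc[b]   read b → write a, move left, go to C
C | __cbbbc[c]a   read c → write c, move right, go to B
B | __cbbbcc[a]   read a → write _, move left, go to C
C | __cbbbc[c]_   read c → write c, move right, go to B
B | __cbbbcc[_]   read _ → write b, move left, go to A
A | __cbbbc[c]b   read c → write b, move left, go to C
C | __cbbb[c]bb   read c → write c, move right, go to B
B | __cbbbc[b]b   read b → write _, move left, go to A
A | __cbbb[c]_b   read c → write b, move left, go to C
C | __cbb[b]b_b   read b → write b, move left, go to A
A | __cb[b]bb_b   read b → write a, move left, go to C
C | __c[b]abb_b   read b → write b, move left, go to A
A | __[c]babb_b   read c → write b, move left, go to C
C | _[_]bbabb_b   read _ → write a, move left, go to A
A | [_]abbabb_b
At halt the head is at cell -2.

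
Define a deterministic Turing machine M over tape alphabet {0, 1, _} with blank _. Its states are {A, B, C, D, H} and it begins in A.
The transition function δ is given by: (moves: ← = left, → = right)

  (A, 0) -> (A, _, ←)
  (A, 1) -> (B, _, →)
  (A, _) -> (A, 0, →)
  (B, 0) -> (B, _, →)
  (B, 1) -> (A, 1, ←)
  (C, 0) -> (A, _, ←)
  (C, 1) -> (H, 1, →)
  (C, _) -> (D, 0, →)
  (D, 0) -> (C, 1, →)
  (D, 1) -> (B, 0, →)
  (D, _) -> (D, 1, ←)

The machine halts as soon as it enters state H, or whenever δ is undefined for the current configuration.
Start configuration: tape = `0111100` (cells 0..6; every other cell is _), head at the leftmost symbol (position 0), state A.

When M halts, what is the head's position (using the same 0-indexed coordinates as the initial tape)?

7

state=A head=0 tape=_[0]111100_   (A,0)→(A,_,←)
state=A head=-1 tape=[_]_111100_   (A,_)→(A,0,→)
state=A head=0 tape=0[_]111100_   (A,_)→(A,0,→)
state=A head=1 tape=00[1]11100_   (A,1)→(B,_,→)
state=B head=2 tape=00_[1]1100_   (B,1)→(A,1,←)
state=A head=1 tape=00[_]11100_   (A,_)→(A,0,→)
state=A head=2 tape=000[1]1100_   (A,1)→(B,_,→)
state=B head=3 tape=000_[1]100_   (B,1)→(A,1,←)
state=A head=2 tape=000[_]1100_   (A,_)→(A,0,→)
state=A head=3 tape=0000[1]100_   (A,1)→(B,_,→)
state=B head=4 tape=0000_[1]00_   (B,1)→(A,1,←)
state=A head=3 tape=0000[_]100_   (A,_)→(A,0,→)
state=A head=4 tape=00000[1]00_   (A,1)→(B,_,→)
state=B head=5 tape=00000_[0]0_   (B,0)→(B,_,→)
state=B head=6 tape=00000__[0]_   (B,0)→(B,_,→)
state=B head=7 tape=00000___[_]
At halt the head is at cell 7.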